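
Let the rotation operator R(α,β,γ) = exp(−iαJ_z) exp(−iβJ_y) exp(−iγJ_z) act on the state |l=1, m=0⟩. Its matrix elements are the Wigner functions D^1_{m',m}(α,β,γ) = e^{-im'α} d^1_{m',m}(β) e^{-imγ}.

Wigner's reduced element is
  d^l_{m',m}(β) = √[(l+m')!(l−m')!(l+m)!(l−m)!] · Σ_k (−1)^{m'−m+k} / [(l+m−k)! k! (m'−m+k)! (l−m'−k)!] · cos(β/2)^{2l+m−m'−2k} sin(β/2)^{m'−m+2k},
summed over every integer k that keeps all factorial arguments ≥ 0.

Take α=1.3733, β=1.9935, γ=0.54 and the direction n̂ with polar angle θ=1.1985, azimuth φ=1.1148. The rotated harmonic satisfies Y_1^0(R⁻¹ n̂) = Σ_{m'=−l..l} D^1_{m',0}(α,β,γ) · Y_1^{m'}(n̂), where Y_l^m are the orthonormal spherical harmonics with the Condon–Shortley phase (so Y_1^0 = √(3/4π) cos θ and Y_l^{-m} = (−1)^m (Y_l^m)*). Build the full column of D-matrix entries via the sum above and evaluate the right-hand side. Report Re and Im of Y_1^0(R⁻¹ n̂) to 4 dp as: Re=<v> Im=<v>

Re=0.3284 Im=0.0000

Need the full column D^1_{m',0} for m'=−1..1 at α=1.3733, β=1.9935, γ=0.54.
cos(β/2)=0.543034, sin(β/2)=0.839711
d^1_{-1,0}: single k=1 term ⇒ +0.644869;  D = +0.126533+0.632334i
d^1_{0,0}: k∈[0..1] ⇒ +0.294886 -0.705114 = -0.410228;  D = -0.410228+0.000000i
d^1_{1,0}: single k=0 term ⇒ -0.644869;  D = -0.126533+0.632334i
Y_1^{m'}(θ=1.1985,φ=1.1148) and Σ D·Y over m':
  (+0.1265+0.6323i)·(+0.1417-0.2889i)  (-0.4102+0.0000i)·(+0.1777+0.0000i)  (-0.1265+0.6323i)·(-0.1417-0.2889i)
Y_1^0(R⁻¹ n̂) = +0.328370+0.000000i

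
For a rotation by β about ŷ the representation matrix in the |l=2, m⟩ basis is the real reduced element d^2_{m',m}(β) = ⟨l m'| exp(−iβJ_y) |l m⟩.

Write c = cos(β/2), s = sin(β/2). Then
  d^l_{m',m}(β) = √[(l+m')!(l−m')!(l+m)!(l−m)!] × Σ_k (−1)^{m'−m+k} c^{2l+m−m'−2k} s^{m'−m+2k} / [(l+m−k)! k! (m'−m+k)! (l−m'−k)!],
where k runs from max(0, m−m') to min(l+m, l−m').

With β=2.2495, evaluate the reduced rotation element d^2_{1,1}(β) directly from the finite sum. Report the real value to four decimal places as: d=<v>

d^2_{1,1}(β=2.2495) via Wigner's sum:
With c≡cos(β/2)=0.431402 and s≡sin(β/2)=0.902160, N=[6·1·6·1]^{1/2}=6.000000
k∈{0,1} keeps every argument non-negative
  k=0: (−1)^0·6.0000/(6)·0.4314^4·0.9022^0 = +0.034636
  k=1: (−1)^1·6.0000/(2)·0.4314^2·0.9022^2 = -0.454415
d^2_{1,1}(2.2495) = +0.034636 -0.454415 = -0.419779

d=-0.4198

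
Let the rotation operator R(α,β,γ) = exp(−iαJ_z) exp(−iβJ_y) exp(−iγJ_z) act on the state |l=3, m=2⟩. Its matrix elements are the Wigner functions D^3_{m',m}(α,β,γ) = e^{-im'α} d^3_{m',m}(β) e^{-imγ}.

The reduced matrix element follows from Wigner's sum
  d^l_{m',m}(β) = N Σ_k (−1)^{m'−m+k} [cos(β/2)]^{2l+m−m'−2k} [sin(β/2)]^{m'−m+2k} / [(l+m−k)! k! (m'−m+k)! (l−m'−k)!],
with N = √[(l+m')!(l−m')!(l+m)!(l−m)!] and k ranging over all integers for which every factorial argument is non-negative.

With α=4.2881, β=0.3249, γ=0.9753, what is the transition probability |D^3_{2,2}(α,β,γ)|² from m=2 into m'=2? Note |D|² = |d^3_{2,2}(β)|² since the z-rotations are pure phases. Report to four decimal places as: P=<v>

First d^3_{2,2}(β=0.3249), then the phase factors e^{-i(2)α} and e^{-i(2)γ}:
c=cos(0.3249/2)=0.986834, s=sin(0.3249/2)=0.161736; N=√[120·1·120·1]=120.000000
k∈{0,1} keeps every argument non-negative
  k=0: (−1)^0·120.0000/(120)·0.9868^6·0.1617^0 = +0.923559
  k=1: (−1)^1·120.0000/(24)·0.9868^4·0.1617^2 = -0.124040
d^3_{2,2}(0.3249) = +0.923559 -0.124040 = +0.799519
|D^3_{2,2}|² = |d^3_{2,2}(β)|² = (+0.799519)² = 0.639230 (the z-rotation phases have unit modulus)

P=0.6392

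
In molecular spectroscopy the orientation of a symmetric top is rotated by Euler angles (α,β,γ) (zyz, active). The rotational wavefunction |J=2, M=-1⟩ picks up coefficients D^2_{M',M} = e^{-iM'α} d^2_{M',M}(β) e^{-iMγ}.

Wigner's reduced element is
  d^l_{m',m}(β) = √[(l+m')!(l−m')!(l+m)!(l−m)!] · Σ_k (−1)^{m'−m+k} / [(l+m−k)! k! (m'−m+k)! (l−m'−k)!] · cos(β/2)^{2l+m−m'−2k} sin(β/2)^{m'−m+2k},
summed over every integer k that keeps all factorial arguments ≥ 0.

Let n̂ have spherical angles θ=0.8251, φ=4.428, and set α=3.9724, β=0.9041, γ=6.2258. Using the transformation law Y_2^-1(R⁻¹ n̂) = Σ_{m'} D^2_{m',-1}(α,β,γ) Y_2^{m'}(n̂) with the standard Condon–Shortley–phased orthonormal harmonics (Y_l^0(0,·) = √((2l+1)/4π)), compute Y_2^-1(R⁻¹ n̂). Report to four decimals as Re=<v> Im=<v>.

Need the full column D^2_{m',-1} for m'=−2..2 at α=3.9724, β=0.9041, γ=6.2258.
cos(β/2)=0.899554, sin(β/2)=0.436811
d^2_{-2,-1}: single k=1 term ⇒ +0.635922;  D = -0.021257+0.635567i
d^2_{-1,-1}: k∈[0..1] ⇒ +0.654799 -0.463192 = +0.191607;  D = -0.137099-0.133854i
d^2_{0,-1}: k∈[0..1] ⇒ -0.778843 +0.183646 = -0.595197;  D = -0.594217+0.034137i
d^2_{1,-1}: k∈[0..1] ⇒ +0.463192 -0.036406 = +0.426787;  D = -0.269224+0.331158i
d^2_{2,-1}: single k=0 term ⇒ -0.149946;  D = +0.022141+0.148303i
Y_2^{m'}(θ=0.8251,φ=4.428) and Σ D·Y over m':
  (-0.0213+0.6356i)·(-0.1756-0.1123i)  (-0.1371-0.1339i)·(-0.1080+0.3696i)  (-0.5942+0.0341i)·(+0.1202+0.0000i)  (-0.2692+0.3312i)·(+0.1080+0.3696i)  (+0.0221+0.1483i)·(-0.1756+0.1123i)
Y_2^-1(R⁻¹ n̂) = -0.104051-0.228637i

Re=-0.1041 Im=-0.2286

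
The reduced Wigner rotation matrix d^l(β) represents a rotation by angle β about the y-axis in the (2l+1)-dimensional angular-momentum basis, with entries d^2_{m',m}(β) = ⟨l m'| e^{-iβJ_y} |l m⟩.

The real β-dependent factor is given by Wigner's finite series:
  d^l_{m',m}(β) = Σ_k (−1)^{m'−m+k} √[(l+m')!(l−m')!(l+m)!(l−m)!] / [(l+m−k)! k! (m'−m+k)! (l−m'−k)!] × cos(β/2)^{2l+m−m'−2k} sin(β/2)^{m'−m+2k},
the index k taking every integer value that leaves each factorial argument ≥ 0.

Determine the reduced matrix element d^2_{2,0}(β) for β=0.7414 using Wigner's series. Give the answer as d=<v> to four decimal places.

d=0.2793

d^2_{2,0}(β=0.7414) via Wigner's sum:
c=cos(0.7414/2)=0.932074, s=sin(0.7414/2)=0.362268; N=√[24·1·2·2]=9.797959
k: max(0,(0)−(2))=0 … min(2+(0),2−(2))=0
  k=0: (−1)^2·9.7980/(4)·0.9321^2·0.3623^2 = +0.279278
d^2_{2,0}(0.7414) = +0.279278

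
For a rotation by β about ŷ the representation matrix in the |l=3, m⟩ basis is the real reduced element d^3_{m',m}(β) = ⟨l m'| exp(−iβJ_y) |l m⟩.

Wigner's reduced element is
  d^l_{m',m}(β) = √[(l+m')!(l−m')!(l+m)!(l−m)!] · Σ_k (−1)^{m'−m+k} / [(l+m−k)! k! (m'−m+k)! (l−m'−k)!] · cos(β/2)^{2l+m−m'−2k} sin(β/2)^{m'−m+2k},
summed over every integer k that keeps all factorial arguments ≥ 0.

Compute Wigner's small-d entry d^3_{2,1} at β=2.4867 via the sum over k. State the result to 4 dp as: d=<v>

d^3_{2,1}(β=2.4867) via Wigner's sum:
With c≡cos(β/2)=0.321626 and s≡sin(β/2)=0.946867, N=[120·1·24·2]^{1/2}=75.894664
k: max(0,(1)−(2))=0 … min(3+(1),3−(2))=1
  k=0: (−1)^1·75.8947/(24)·0.3216^5·0.9469^1 = -0.010305
  k=1: (−1)^2·75.8947/(12)·0.3216^3·0.9469^3 = +0.178628
d^3_{2,1}(2.4867) = -0.010305 +0.178628 = +0.168323

d=0.1683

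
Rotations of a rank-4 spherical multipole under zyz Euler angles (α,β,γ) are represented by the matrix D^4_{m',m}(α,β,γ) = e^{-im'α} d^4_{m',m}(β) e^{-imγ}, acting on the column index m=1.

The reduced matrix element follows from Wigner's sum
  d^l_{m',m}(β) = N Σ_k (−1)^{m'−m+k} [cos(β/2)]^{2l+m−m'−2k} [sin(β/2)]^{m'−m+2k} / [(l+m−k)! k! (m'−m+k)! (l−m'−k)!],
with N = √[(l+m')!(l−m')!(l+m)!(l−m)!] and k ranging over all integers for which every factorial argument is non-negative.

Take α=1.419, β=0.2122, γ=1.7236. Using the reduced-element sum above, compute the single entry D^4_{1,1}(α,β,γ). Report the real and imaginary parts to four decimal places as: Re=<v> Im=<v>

Re=-0.7969 Im=0.0008

Split into d^4_{1,1}(β=0.2122) × two z-phases.
With c≡cos(β/2)=0.994377 and s≡sin(β/2)=0.105901, N=[120·6·120·6]^{1/2}=720.000000
k∈{0,1,2,3} keeps every argument non-negative
  k=0: (−1)^0·720.0000/(720)·0.9944^8·0.1059^0 = +0.955889
  k=1: (−1)^1·720.0000/(48)·0.9944^6·0.1059^2 = -0.162629
  k=2: (−1)^2·720.0000/(24)·0.9944^4·0.1059^4 = +0.003689
  k=3: (−1)^3·720.0000/(72)·0.9944^2·0.1059^6 = -0.000014
d^4_{1,1}(0.2122) = +0.955889 -0.162629 +0.003689 -0.000014 = +0.796935
Attach z-rotation phases: D = e^{-i(1)(1.419)}·(+0.796935)·e^{-i(1)(1.7236)} = -0.796935+0.000803i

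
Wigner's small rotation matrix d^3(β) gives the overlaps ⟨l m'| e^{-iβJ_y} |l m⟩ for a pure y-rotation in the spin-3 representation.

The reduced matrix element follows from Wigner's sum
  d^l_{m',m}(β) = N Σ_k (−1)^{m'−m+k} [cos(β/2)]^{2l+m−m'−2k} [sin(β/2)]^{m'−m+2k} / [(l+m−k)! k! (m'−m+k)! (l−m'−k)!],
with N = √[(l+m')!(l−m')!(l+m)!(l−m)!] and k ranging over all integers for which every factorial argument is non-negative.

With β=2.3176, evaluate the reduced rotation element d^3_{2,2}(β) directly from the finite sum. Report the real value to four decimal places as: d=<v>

d=-0.1038

d^3_{2,2}(β=2.3176) via Wigner's sum:
With c≡cos(β/2)=0.400439 and s≡sin(β/2)=0.916323, N=[120·1·120·1]^{1/2}=120.000000
The bounds max(0,m−m')=0 and min(l+m,l−m')=1 give 2 terms
  k=0: (−1)^0·120.0000/(120)·0.4004^6·0.9163^0 = +0.004123
  k=1: (−1)^1·120.0000/(24)·0.4004^4·0.9163^2 = -0.107948
d^3_{2,2}(2.3176) = +0.004123 -0.107948 = -0.103825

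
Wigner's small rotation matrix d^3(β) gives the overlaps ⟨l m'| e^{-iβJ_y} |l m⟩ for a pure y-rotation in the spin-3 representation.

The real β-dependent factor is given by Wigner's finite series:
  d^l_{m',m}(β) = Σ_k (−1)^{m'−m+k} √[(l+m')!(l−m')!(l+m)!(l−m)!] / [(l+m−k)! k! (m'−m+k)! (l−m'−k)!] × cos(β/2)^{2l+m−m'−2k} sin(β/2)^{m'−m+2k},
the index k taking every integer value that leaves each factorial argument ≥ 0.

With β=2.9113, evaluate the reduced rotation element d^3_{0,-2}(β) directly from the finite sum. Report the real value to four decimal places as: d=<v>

d=-0.0695

d^3_{0,-2}(β=2.9113) via Wigner's sum:
c=cos(2.9113/2)=0.114892, s=sin(2.9113/2)=0.993378; N=√[6·6·1·120]=65.726707
k∈{0,1} keeps every argument non-negative
  k=0: (−1)^2·65.7267/(12)·0.1149^4·0.9934^2 = +0.000942
  k=1: (−1)^3·65.7267/(12)·0.1149^2·0.9934^4 = -0.070404
d^3_{0,-2}(2.9113) = +0.000942 -0.070404 = -0.069462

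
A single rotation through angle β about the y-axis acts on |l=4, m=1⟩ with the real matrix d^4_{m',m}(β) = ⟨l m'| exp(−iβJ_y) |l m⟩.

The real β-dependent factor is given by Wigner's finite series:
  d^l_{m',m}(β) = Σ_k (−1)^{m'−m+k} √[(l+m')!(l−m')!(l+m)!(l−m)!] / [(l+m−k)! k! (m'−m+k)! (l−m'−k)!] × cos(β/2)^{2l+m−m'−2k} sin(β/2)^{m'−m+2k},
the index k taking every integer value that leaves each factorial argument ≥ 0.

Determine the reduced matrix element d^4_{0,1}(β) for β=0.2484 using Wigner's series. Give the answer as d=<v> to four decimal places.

d=0.4765

d^4_{0,1}(β=0.2484) via Wigner's sum:
With c≡cos(β/2)=0.992297 and s≡sin(β/2)=0.123881, N=[24·24·120·6]^{1/2}=643.987578
Admissible k: 1..4 (factorial args all ≥0)
  k=1: (−1)^0·643.9876/(144)·0.9923^7·0.1239^1 = +0.524821
  k=2: (−1)^1·643.9876/(24)·0.9923^5·0.1239^3 = -0.049078
  k=3: (−1)^2·643.9876/(24)·0.9923^3·0.1239^5 = +0.000765
  k=4: (−1)^3·643.9876/(144)·0.9923^1·0.1239^7 = -0.000002
d^4_{0,1}(0.2484) = +0.524821 -0.049078 +0.000765 -0.000002 = +0.476506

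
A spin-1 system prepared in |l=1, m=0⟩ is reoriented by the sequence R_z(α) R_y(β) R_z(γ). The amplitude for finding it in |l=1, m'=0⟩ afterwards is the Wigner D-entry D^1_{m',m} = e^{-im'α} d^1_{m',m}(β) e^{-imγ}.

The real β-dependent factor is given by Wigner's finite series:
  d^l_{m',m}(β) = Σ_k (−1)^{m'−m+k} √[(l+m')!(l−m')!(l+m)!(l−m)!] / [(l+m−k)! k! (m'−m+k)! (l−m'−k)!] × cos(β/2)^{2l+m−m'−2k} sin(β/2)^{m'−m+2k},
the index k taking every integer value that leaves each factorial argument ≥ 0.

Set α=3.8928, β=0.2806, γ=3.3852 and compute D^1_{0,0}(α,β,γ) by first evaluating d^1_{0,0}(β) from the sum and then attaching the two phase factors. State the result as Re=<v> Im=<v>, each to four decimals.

Split into d^1_{0,0}(β=0.2806) × two z-phases.
With c≡cos(β/2)=0.990174 and s≡sin(β/2)=0.139840, N=[1·1·1·1]^{1/2}=1.000000
Admissible k: 0..1 (factorial args all ≥0)
  k=0: (−1)^0·1.0000/(1)·0.9902^2·0.1398^0 = +0.980445
  k=1: (−1)^1·1.0000/(1)·0.9902^0·0.1398^2 = -0.019555
d^1_{0,0}(0.2806) = +0.980445 -0.019555 = +0.960889
Attach z-rotation phases: D = e^{-i(0)(3.8928)}·(+0.960889)·e^{-i(0)(3.3852)} = +0.960889+0.000000i

Re=0.9609 Im=0.0000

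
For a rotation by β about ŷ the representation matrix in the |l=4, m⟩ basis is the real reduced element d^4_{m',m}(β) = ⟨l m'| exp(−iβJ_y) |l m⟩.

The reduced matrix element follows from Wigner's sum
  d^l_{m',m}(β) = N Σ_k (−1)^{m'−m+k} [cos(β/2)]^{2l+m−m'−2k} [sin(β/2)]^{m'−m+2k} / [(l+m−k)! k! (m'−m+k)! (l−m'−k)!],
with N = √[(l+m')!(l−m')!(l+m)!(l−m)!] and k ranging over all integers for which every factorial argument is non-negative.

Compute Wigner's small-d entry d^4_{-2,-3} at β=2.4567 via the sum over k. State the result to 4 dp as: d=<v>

d^4_{-2,-3}(β=2.4567) via Wigner's sum:
Half-angle: c=0.335792, s=0.941936. N=√(2·720·1·5040)=2693.993318
Admissible k: 0..1 (factorial args all ≥0)
  k=0: (−1)^1·2693.9933/(720)·0.3358^7·0.9419^1 = -0.001697
  k=1: (−1)^2·2693.9933/(240)·0.3358^5·0.9419^3 = +0.040050
d^4_{-2,-3}(2.4567) = -0.001697 +0.040050 = +0.038353

d=0.0384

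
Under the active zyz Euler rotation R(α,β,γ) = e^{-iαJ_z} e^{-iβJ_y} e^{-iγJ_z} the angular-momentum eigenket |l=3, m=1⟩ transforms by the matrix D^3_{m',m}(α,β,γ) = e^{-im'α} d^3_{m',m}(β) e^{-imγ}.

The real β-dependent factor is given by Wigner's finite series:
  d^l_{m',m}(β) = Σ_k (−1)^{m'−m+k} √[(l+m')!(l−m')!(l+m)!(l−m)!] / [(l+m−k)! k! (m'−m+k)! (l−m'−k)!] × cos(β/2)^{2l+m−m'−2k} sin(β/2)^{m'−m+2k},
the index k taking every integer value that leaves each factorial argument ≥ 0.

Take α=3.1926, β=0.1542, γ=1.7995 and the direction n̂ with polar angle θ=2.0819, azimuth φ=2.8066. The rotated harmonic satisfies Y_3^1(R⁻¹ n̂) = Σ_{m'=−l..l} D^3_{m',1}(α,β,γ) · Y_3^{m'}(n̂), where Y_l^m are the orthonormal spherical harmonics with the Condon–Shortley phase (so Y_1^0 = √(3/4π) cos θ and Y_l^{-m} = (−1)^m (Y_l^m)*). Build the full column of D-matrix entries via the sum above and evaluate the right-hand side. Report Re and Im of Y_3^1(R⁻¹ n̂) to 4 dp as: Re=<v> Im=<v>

Need the full column D^3_{m',1} for m'=−3..3 at α=3.1926, β=0.1542, γ=1.7995.
cos(β/2)=0.997029, sin(β/2)=0.077024
d^3_{-3,1}: single k=4 term ⇒ +0.000136;  D = +0.000010+0.000135i
d^3_{-2,1}: k∈[3..4] ⇒ +0.002864 -0.000009 = +0.002856;  D = -0.000361-0.002833i
d^3_{-1,1}: k∈[2..4] ⇒ +0.035175 -0.000280 +0.000000 = +0.034895;  D = +0.006168+0.034346i
d^3_{0,1}: k∈[1..3] ⇒ +0.262878 -0.004707 +0.000009 = +0.258181;  D = -0.058533-0.251458i
d^3_{1,1}: k∈[0..2] ⇒ +0.982307 -0.046900 +0.000210 = +0.935618;  D = +0.258303+0.899255i
d^3_{2,1}: k∈[0..1] ⇒ -0.239974 +0.002864 = -0.237109;  D = +0.076995+0.224260i
d^3_{3,1}: single k=0 term ⇒ +0.022705;  D = +0.008458+0.021071i
Y_3^{m'}(θ=2.0819,φ=2.8066) and Σ D·Y over m':
  (+0.0000+0.0001i)·(-0.1484-0.2337i)  (-0.0004-0.0028i)·(-0.2981-0.2362i)  (+0.0062+0.0343i)·(-0.0523-0.0182i)  (-0.0585-0.2515i)·(+0.3292+0.0000i)  (+0.2583+0.8993i)·(+0.0523-0.0182i)  (+0.0770+0.2243i)·(-0.2981+0.2362i)  (+0.0085+0.0211i)·(+0.1484-0.2337i)
Y_3^1(R⁻¹ n̂) = -0.059376-0.089014i

Re=-0.0594 Im=-0.0890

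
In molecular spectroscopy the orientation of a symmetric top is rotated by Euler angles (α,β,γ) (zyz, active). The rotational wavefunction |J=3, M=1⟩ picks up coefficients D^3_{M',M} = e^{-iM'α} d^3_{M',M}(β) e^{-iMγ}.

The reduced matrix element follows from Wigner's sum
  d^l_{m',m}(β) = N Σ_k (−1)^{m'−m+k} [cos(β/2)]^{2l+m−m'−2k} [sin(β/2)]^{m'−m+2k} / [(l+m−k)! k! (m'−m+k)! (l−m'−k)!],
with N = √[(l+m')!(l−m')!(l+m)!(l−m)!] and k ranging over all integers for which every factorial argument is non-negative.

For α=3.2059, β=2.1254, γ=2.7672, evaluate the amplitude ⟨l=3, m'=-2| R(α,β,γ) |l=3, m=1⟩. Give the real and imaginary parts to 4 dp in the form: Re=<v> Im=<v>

Re=0.2606 Im=0.1434

D^3_{-2,1}(3.2059,2.1254,2.7672) = e^{-i·-2·3.2059}·d^3_{-2,1}(2.1254)·e^{-i·1·2.7672}. Compute d first:
c=cos(2.1254/2)=0.486515, s=sin(2.1254/2)=0.873672; N=√[1·120·24·2]=75.894664
k∈{3,4} keeps every argument non-negative
  k=3: (−1)^0·75.8947/(12)·0.4865^3·0.8737^3 = +0.485696
  k=4: (−1)^1·75.8947/(24)·0.4865^1·0.8737^5 = -0.783139
d^3_{-2,1}(2.1254) = +0.485696 -0.783139 = -0.297443
Attach z-rotation phases: D = e^{-i(-2)(3.2059)}·(-0.297443)·e^{-i(1)(2.7672)} = +0.260601+0.143386i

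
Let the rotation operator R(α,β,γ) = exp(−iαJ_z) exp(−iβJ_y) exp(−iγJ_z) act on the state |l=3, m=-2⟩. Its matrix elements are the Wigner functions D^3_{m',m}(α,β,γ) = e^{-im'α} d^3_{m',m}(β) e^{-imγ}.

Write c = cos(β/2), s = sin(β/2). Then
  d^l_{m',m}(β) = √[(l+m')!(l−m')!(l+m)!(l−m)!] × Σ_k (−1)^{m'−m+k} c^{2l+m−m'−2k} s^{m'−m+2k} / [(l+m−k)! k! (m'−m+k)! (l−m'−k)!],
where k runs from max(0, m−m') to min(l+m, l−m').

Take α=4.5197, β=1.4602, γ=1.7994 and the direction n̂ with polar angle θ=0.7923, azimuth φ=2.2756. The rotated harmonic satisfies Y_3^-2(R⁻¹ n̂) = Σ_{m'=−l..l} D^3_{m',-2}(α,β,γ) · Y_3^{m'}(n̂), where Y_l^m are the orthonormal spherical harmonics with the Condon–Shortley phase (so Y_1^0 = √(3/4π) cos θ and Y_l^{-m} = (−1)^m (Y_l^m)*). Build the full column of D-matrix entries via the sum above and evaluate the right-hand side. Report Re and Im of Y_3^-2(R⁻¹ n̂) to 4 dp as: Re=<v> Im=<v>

Need the full column D^3_{m',-2} for m'=−3..3 at α=4.5197, β=1.4602, γ=1.7994.
cos(β/2)=0.745108, sin(β/2)=0.666944
d^3_{-3,-2}: single k=1 term ⇒ +0.375198;  D = -0.045236-0.372461i
d^3_{-2,-2}: k∈[0..1] ⇒ +0.171125 -0.685528 = -0.514403;  D = -0.513076-0.036917i
d^3_{-1,-2}: k∈[0..1] ⇒ -0.484378 +0.776168 = +0.291789;  D = -0.076287+0.281640i
d^3_{0,-2}: k∈[0..1] ⇒ +0.750958 -0.601668 = +0.149291;  D = -0.133957-0.065903i
d^3_{1,-2}: k∈[0..1] ⇒ -0.776168 +0.310933 = -0.465235;  D = -0.281516+0.370395i
d^3_{2,-2}: k∈[0..1] ⇒ +0.549245 -0.088011 = +0.461234;  D = +0.306968+0.344249i
d^3_{3,-2}: single k=0 term ⇒ -0.240847;  D = +0.207129-0.122902i
Y_3^{m'}(θ=0.7923,φ=2.2756) and Σ D·Y over m':
  (-0.0452-0.3725i)·(+0.1289-0.0779i)  (-0.5131-0.0369i)·(-0.0584+0.3591i)  (-0.0763+0.2816i)·(-0.2185-0.2569i)  (-0.1340-0.0659i)·(-0.1401+0.0000i)  (-0.2815+0.3704i)·(+0.2185-0.2569i)  (+0.3070+0.3442i)·(-0.0584-0.3591i)  (+0.2071-0.1229i)·(-0.1289-0.0779i)
Y_3^-2(R⁻¹ n̂) = +0.219202-0.236632i

Re=0.2192 Im=-0.2366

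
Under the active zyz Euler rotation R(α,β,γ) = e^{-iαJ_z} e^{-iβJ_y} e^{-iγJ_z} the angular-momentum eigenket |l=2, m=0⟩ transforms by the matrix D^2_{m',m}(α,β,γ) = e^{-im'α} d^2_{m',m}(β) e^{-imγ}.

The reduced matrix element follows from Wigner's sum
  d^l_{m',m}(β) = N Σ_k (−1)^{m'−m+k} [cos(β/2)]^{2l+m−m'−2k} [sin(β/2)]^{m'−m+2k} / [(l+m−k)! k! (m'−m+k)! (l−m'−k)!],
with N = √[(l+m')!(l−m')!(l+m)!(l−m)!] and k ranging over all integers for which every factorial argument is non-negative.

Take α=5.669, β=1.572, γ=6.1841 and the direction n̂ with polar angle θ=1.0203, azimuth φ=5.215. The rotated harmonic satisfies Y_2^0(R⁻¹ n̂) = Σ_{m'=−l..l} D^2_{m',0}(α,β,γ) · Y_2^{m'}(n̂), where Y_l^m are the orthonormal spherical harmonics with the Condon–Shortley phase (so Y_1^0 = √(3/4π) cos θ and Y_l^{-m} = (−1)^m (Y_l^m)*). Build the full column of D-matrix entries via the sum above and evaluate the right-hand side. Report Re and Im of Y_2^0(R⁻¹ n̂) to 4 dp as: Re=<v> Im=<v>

Need the full column D^2_{m',0} for m'=−2..2 at α=5.669, β=1.572, γ=6.1841.
cos(β/2)=0.706681, sin(β/2)=0.707532
d^2_{-2,0}: single k=2 term ⇒ +0.612372;  D = +0.205618-0.576819i
d^2_{-1,0}: k∈[1..2] ⇒ +0.611635 -0.613109 = -0.001474;  D = -0.001205+0.000850i
d^2_{0,0}: k∈[0..2] ⇒ +0.249399 -0.999999 +0.250602 = -0.499998;  D = -0.499998+0.000000i
d^2_{1,0}: k∈[0..1] ⇒ -0.611635 +0.613109 = +0.001474;  D = +0.001205+0.000850i
d^2_{2,0}: single k=0 term ⇒ +0.612372;  D = +0.205618+0.576819i
Y_2^{m'}(θ=1.0203,φ=5.215) and Σ D·Y over m':
  (+0.2056-0.5768i)·(-0.1504+0.2369i)  (-0.0012+0.0008i)·(+0.1659+0.3018i)  (-0.5000+0.0000i)·(-0.0565+0.0000i)  (+0.0012+0.0008i)·(-0.1659+0.3018i)  (+0.2056+0.5768i)·(-0.1504-0.2369i)
Y_2^0(R⁻¹ n̂) = +0.238768+0.000000i

Re=0.2388 Im=0.0000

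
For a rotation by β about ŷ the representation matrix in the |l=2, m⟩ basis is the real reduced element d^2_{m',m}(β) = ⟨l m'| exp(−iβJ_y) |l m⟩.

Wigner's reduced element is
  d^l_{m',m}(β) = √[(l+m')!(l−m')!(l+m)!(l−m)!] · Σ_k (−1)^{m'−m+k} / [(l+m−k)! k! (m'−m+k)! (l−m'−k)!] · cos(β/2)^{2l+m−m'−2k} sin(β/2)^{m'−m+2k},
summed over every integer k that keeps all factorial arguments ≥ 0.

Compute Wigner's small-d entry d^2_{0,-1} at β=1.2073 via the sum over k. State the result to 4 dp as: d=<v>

d=-0.4070

d^2_{0,-1}(β=1.2073) via Wigner's sum:
c=cos(1.2073/2)=0.823269, s=sin(1.2073/2)=0.567651; N=√[2·2·1·6]=4.898979
Admissible k: 0..1 (factorial args all ≥0)
  k=0: (−1)^1·4.8990/(2)·0.8233^3·0.5677^1 = -0.775859
  k=1: (−1)^2·4.8990/(2)·0.8233^1·0.5677^3 = +0.368860
d^2_{0,-1}(1.2073) = -0.775859 +0.368860 = -0.406998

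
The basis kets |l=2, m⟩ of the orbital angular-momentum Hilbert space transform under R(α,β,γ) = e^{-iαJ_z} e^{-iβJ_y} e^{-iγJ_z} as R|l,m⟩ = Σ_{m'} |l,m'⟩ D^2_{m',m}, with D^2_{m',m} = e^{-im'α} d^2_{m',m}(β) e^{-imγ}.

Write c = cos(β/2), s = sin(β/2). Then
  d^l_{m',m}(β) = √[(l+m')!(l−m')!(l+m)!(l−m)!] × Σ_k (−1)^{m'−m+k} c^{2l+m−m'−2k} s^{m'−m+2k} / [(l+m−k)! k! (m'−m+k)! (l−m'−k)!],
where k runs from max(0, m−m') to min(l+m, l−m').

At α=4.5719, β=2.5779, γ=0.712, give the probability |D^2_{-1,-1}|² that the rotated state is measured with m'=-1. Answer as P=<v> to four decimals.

First d^2_{-1,-1}(β=2.5779), then the phase factors e^{-i(-1)α} and e^{-i(-1)γ}:
c=cos(2.5779/2)=0.278130, s=sin(2.5779/2)=0.960544; N=√[1·6·1·6]=6.000000
k∈{0,1} keeps every argument non-negative
  k=0: (−1)^0·6.0000/(6)·0.2781^4·0.9605^0 = +0.005984
  k=1: (−1)^1·6.0000/(2)·0.2781^2·0.9605^2 = -0.214116
d^2_{-1,-1}(2.5779) = +0.005984 -0.214116 = -0.208132
|D^2_{-1,-1}|² = |d^2_{-1,-1}(β)|² = (-0.208132)² = 0.043319 (the z-rotation phases have unit modulus)

P=0.0433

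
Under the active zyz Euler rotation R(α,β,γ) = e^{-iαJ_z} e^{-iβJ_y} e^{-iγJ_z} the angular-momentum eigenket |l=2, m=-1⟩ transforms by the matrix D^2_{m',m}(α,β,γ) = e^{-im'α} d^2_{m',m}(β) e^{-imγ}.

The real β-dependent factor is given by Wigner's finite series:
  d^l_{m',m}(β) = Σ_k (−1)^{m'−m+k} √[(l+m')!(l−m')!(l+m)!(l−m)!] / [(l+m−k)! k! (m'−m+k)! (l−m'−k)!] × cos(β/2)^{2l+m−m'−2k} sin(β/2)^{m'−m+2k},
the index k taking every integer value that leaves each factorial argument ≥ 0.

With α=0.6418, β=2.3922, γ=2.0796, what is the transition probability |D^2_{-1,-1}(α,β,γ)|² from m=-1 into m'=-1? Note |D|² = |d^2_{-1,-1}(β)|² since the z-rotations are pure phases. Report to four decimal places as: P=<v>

P=0.1090

D^2_{-1,-1}(0.6418,2.3922,2.0796) = e^{-i·-1·0.6418}·d^2_{-1,-1}(2.3922)·e^{-i·-1·2.0796}. Compute d first:
With c≡cos(β/2)=0.365990 and s≡sin(β/2)=0.930619, N=[1·6·1·6]^{1/2}=6.000000
Admissible k: 0..1 (factorial args all ≥0)
  k=0: (−1)^0·6.0000/(6)·0.3660^4·0.9306^0 = +0.017942
  k=1: (−1)^1·6.0000/(2)·0.3660^2·0.9306^2 = -0.348019
d^2_{-1,-1}(2.3922) = +0.017942 -0.348019 = -0.330077
|D^2_{-1,-1}|² = |d^2_{-1,-1}(β)|² = (-0.330077)² = 0.108951 (the z-rotation phases have unit modulus)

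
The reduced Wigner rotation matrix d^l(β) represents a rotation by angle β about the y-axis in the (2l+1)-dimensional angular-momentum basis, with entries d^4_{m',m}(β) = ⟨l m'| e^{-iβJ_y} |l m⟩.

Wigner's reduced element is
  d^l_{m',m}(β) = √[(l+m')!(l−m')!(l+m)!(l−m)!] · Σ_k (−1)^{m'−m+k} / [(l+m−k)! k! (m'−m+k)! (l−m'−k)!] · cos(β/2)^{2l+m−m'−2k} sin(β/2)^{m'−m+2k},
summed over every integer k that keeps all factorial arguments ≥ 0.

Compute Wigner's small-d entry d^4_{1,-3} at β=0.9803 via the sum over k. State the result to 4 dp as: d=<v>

d=0.3264

d^4_{1,-3}(β=0.9803) via Wigner's sum:
Half-angle: c=0.882262, s=0.470758. N=√(120·6·1·5040)=1904.940944
k∈{0,1} keeps every argument non-negative
  k=0: (−1)^4·1904.9409/(144)·0.8823^4·0.4708^4 = +0.393642
  k=1: (−1)^5·1904.9409/(240)·0.8823^2·0.4708^6 = -0.067244
d^4_{1,-3}(0.9803) = +0.393642 -0.067244 = +0.326398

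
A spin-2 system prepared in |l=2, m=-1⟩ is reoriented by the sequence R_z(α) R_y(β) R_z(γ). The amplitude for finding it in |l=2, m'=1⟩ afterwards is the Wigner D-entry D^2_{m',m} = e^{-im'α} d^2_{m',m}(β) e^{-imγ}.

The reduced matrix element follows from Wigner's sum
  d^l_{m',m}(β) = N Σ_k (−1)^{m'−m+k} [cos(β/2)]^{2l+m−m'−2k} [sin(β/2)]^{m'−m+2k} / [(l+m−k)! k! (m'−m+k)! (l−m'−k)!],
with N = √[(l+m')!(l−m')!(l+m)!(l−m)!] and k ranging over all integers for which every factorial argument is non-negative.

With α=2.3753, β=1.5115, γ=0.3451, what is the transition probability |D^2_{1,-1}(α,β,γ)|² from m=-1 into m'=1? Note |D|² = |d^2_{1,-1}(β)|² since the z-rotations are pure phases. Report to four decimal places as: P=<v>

First d^2_{1,-1}(β=1.5115), then the phase factors e^{-i(1)α} and e^{-i(-1)γ}:
With c≡cos(β/2)=0.727757 and s≡sin(β/2)=0.685835, N=[6·1·1·6]^{1/2}=6.000000
Admissible k: 0..1 (factorial args all ≥0)
  k=0: (−1)^2·6.0000/(2)·0.7278^2·0.6858^2 = +0.747366
  k=1: (−1)^3·6.0000/(6)·0.7278^0·0.6858^4 = -0.221247
d^2_{1,-1}(1.5115) = +0.747366 -0.221247 = +0.526119
|D^2_{1,-1}|² = |d^2_{1,-1}(β)|² = (+0.526119)² = 0.276801 (the z-rotation phases have unit modulus)

P=0.2768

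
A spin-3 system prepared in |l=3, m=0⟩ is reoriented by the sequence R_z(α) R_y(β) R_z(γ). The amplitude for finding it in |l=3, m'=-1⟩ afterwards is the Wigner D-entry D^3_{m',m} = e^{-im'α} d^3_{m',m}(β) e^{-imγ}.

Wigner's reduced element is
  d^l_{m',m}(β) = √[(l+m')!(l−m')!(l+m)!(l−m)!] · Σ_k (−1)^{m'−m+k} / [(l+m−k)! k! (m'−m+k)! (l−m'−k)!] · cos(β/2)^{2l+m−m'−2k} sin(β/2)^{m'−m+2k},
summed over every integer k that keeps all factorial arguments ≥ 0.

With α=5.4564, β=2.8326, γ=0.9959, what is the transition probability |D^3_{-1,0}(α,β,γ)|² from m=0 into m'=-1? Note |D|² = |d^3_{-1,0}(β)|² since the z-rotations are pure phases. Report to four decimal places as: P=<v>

P=0.2170

Split into d^3_{-1,0}(β=2.8326) × two z-phases.
With c≡cos(β/2)=0.153882 and s≡sin(β/2)=0.988089, N=[2·24·6·6]^{1/2}=41.569219
Admissible k: 1..3 (factorial args all ≥0)
  k=1: (−1)^0·41.5692/(12)·0.1539^5·0.9881^1 = +0.000295
  k=2: (−1)^1·41.5692/(4)·0.1539^3·0.9881^3 = -0.036532
  k=3: (−1)^2·41.5692/(12)·0.1539^1·0.9881^5 = +0.502066
d^3_{-1,0}(2.8326) = +0.000295 -0.036532 +0.502066 = +0.465829
|D^3_{-1,0}|² = |d^3_{-1,0}(β)|² = (+0.465829)² = 0.216997 (the z-rotation phases have unit modulus)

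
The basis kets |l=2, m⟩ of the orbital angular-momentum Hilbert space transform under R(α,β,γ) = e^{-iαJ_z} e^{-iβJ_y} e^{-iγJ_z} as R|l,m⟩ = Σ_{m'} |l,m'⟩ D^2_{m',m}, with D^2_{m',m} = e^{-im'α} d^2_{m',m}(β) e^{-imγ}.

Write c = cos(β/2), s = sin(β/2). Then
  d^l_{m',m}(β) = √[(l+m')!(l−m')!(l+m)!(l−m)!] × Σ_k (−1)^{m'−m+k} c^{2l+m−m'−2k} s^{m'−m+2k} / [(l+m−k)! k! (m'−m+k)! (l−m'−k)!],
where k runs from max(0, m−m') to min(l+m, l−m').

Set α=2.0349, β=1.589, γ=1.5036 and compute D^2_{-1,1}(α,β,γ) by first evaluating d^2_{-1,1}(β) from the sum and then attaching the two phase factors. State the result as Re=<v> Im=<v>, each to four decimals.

Re=0.4229 Im=0.2485

First d^2_{-1,1}(β=1.589), then the phase factors e^{-i(-1)α} and e^{-i(1)γ}:
With c≡cos(β/2)=0.700642 and s≡sin(β/2)=0.713513, N=[1·6·6·1]^{1/2}=6.000000
k: max(0,(1)−(-1))=2 … min(2+(1),2−(-1))=3
  k=2: (−1)^0·6.0000/(2)·0.7006^2·0.7135^2 = +0.749751
  k=3: (−1)^1·6.0000/(6)·0.7006^0·0.7135^4 = -0.259184
d^2_{-1,1}(1.589) = +0.749751 -0.259184 = +0.490567
Attach z-rotation phases: D = e^{-i(-1)(2.0349)}·(+0.490567)·e^{-i(1)(1.5036)} = +0.422942+0.248548i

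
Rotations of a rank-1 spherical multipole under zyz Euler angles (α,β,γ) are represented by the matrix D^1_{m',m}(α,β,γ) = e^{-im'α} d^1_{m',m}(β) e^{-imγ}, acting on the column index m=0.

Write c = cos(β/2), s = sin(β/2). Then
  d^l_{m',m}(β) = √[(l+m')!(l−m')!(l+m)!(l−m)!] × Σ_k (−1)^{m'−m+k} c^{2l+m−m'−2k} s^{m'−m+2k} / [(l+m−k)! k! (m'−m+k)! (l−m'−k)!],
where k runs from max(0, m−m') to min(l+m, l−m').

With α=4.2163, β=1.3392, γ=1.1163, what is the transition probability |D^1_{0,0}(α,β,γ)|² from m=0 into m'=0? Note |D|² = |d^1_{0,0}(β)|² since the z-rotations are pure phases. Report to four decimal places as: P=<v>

First d^1_{0,0}(β=1.3392), then the phase factors e^{-i(0)α} and e^{-i(0)γ}:
Half-angle: c=0.784070, s=0.620672. N=√(1·1·1·1)=1.000000
k: max(0,(0)−(0))=0 … min(1+(0),1−(0))=1
  k=0: (−1)^0·1.0000/(1)·0.7841^2·0.6207^0 = +0.614766
  k=1: (−1)^1·1.0000/(1)·0.7841^0·0.6207^2 = -0.385234
d^1_{0,0}(1.3392) = +0.614766 -0.385234 = +0.229532
|D^1_{0,0}|² = |d^1_{0,0}(β)|² = (+0.229532)² = 0.052685 (the z-rotation phases have unit modulus)

P=0.0527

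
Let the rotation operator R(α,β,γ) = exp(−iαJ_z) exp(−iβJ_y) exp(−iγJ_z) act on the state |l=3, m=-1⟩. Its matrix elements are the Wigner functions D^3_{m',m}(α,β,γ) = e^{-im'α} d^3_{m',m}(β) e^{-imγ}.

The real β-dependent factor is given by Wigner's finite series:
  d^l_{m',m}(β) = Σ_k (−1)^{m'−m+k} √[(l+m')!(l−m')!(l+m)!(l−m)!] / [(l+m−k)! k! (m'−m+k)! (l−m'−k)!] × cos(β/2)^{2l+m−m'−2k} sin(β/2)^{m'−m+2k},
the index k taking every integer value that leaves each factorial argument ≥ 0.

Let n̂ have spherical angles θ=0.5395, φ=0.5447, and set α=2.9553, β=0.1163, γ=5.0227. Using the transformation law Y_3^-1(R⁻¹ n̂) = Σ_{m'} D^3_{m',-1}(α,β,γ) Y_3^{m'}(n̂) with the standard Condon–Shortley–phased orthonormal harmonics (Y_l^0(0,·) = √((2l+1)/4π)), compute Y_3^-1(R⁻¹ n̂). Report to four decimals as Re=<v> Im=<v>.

Re=0.1318 Im=0.4104

Need the full column D^3_{m',-1} for m'=−3..3 at α=2.9553, β=0.1163, γ=5.0227.
cos(β/2)=0.998310, sin(β/2)=0.058117
d^3_{-3,-1}: single k=2 term ⇒ +0.012993;  D = +0.003197+0.012594i
d^3_{-2,-1}: k∈[1..2] ⇒ +0.182235 -0.001235 = +0.181000;  D = -0.011264-0.180649i
d^3_{-1,-1}: k∈[0..2] ⇒ +0.989901 -0.026839 +0.000068 = +0.963131;  D = -0.119140+0.955734i
d^3_{0,-1}: k∈[0..2] ⇒ -0.199628 +0.002030 -0.000002 = -0.197601;  D = -0.060338+0.188163i
d^3_{1,-1}: k∈[0..2] ⇒ +0.020129 -0.000091 +0.000000 = +0.020038;  D = -0.009547+0.017618i
d^3_{2,-1}: k∈[0..1] ⇒ -0.001235 +0.000002 = -0.001233;  D = -0.000778+0.000957i
d^3_{3,-1}: single k=0 term ⇒ +0.000044;  D = -0.000034+0.000028i
Y_3^{m'}(θ=0.5395,φ=0.5447) and Σ D·Y over m':
  (+0.0032+0.0126i)·(-0.0036-0.0564i)  (-0.0113-0.1806i)·(+0.1071-0.2051i)  (-0.1191+0.9557i)·(+0.3806-0.2306i)  (-0.0603+0.1882i)·(+0.2179+0.0000i)  (-0.0095+0.0176i)·(-0.3806-0.2306i)  (-0.0008+0.0010i)·(+0.1071+0.2051i)  (-0.0000+0.0000i)·(+0.0036-0.0564i)
Y_3^-1(R⁻¹ n̂) = +0.131752+0.410412i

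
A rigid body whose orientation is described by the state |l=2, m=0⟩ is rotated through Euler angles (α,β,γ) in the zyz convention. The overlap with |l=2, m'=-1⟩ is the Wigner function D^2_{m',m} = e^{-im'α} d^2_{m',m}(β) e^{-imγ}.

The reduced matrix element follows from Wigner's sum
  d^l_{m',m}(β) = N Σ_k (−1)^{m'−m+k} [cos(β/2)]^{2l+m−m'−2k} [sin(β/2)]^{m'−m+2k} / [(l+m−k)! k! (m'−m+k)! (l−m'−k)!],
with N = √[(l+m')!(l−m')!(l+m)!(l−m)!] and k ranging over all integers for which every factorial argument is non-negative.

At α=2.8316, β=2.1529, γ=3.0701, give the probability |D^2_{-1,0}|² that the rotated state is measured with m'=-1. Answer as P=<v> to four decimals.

P=0.3163

First d^2_{-1,0}(β=2.1529), then the phase factors e^{-i(-1)α} and e^{-i(0)γ}:
Half-angle: c=0.474456, s=0.880279. N=√(1·6·2·2)=4.898979
The bounds max(0,m−m')=1 and min(l+m,l−m')=2 give 2 terms
  k=1: (−1)^0·4.8990/(2)·0.4745^3·0.8803^1 = +0.230295
  k=2: (−1)^1·4.8990/(2)·0.4745^1·0.8803^3 = -0.792744
d^2_{-1,0}(2.1529) = +0.230295 -0.792744 = -0.562449
|D^2_{-1,0}|² = |d^2_{-1,0}(β)|² = (-0.562449)² = 0.316349 (the z-rotation phases have unit modulus)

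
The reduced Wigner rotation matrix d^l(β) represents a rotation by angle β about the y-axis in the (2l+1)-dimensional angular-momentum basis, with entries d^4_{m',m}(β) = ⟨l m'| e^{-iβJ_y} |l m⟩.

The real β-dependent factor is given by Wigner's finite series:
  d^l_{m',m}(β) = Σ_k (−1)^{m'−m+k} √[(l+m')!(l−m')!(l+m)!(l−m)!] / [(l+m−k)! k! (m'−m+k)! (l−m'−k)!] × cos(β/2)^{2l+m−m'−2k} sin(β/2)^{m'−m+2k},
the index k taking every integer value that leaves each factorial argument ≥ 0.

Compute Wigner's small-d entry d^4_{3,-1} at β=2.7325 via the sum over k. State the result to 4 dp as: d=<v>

d=-0.2679

d^4_{3,-1}(β=2.7325) via Wigner's sum:
c=cos(2.7325/2)=0.203123, s=sin(2.7325/2)=0.979153; N=√[5040·1·6·120]=1904.940944
k: max(0,(-1)−(3))=0 … min(4+(-1),4−(3))=1
  k=0: (−1)^4·1904.9409/(144)·0.2031^4·0.9792^4 = +0.020699
  k=1: (−1)^5·1904.9409/(240)·0.2031^2·0.9792^6 = -0.288597
d^4_{3,-1}(2.7325) = +0.020699 -0.288597 = -0.267898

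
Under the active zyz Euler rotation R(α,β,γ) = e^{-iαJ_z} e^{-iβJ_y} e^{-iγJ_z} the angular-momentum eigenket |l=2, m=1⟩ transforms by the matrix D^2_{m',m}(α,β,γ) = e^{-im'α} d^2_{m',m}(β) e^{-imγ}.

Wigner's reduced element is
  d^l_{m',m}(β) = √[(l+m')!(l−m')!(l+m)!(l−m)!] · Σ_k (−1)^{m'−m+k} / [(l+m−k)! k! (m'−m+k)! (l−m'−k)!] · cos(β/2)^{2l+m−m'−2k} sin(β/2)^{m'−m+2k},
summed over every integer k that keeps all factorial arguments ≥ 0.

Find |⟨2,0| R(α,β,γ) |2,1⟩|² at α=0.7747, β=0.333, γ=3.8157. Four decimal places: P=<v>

First d^2_{0,1}(β=0.333), then the phase factors e^{-i(0)α} and e^{-i(1)γ}:
c=cos(0.333/2)=0.986171, s=sin(0.333/2)=0.165732; N=√[2·2·6·1]=4.898979
k∈{1,2} keeps every argument non-negative
  k=1: (−1)^0·4.8990/(2)·0.9862^3·0.1657^1 = +0.389348
  k=2: (−1)^1·4.8990/(2)·0.9862^1·0.1657^3 = -0.010996
d^2_{0,1}(0.333) = +0.389348 -0.010996 = +0.378352
|D^2_{0,1}|² = |d^2_{0,1}(β)|² = (+0.378352)² = 0.143150 (the z-rotation phases have unit modulus)

P=0.1432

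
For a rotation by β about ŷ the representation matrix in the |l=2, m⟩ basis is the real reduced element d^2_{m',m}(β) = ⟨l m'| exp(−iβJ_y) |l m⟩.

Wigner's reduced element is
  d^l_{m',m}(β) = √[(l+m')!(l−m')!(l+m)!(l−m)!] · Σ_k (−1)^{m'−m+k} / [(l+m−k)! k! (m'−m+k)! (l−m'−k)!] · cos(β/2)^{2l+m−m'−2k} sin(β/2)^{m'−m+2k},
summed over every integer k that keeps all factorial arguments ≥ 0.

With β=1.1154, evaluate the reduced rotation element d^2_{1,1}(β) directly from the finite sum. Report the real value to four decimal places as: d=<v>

d^2_{1,1}(β=1.1154) via Wigner's sum:
With c≡cos(β/2)=0.848475 and s≡sin(β/2)=0.529236, N=[6·1·6·1]^{1/2}=6.000000
k∈{0,1} keeps every argument non-negative
  k=0: (−1)^0·6.0000/(6)·0.8485^4·0.5292^0 = +0.518269
  k=1: (−1)^1·6.0000/(2)·0.8485^2·0.5292^2 = -0.604920
d^2_{1,1}(1.1154) = +0.518269 -0.604920 = -0.086651

d=-0.0867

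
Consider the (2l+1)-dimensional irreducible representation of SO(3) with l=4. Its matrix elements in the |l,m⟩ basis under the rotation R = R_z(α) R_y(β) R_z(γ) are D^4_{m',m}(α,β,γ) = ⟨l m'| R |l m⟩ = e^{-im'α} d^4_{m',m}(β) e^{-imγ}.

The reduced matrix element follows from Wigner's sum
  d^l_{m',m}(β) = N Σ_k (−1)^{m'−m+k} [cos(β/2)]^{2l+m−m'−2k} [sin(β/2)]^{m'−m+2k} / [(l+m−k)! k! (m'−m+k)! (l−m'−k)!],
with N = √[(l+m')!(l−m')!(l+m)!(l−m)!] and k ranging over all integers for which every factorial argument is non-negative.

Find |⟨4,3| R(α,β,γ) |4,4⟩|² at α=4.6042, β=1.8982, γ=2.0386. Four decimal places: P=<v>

Split into d^4_{3,4}(β=1.8982) × two z-phases.
Half-angle: c=0.582415, s=0.812892. N=√(5040·1·40320·1)=14255.272709
k: max(0,(4)−(3))=1 … min(4+(4),4−(3))=1
  k=1: (−1)^0·14255.2727/(5040)·0.5824^7·0.8129^1 = +0.052264
d^4_{3,4}(1.8982) = +0.052264
|D^4_{3,4}|² = |d^4_{3,4}(β)|² = (+0.052264)² = 0.002732 (the z-rotation phases have unit modulus)

P=0.0027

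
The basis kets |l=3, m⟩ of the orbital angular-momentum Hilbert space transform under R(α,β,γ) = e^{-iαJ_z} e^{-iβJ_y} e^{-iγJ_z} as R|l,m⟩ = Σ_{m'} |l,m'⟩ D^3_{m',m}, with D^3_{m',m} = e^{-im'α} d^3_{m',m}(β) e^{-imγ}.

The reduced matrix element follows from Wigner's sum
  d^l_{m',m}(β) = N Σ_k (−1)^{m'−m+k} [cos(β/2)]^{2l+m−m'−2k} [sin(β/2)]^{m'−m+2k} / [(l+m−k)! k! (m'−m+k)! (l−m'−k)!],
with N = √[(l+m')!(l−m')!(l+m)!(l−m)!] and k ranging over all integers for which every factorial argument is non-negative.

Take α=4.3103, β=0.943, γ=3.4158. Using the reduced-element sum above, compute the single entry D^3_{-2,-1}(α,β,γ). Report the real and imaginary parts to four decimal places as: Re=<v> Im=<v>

Split into d^3_{-2,-1}(β=0.943) × two z-phases.
c=cos(0.943/2)=0.890888, s=sin(0.943/2)=0.454223; N=√[1·120·2·24]=75.894664
k: max(0,(-1)−(-2))=1 … min(3+(-1),3−(-2))=2
  k=1: (−1)^0·75.8947/(24)·0.8909^5·0.4542^1 = +0.806092
  k=2: (−1)^1·75.8947/(12)·0.8909^3·0.4542^3 = -0.419090
d^3_{-2,-1}(0.943) = +0.806092 -0.419090 = +0.387002
Attach z-rotation phases: D = e^{-i(-2)(4.3103)}·(+0.387002)·e^{-i(-1)(3.4158)} = +0.333914-0.195633i

Re=0.3339 Im=-0.1956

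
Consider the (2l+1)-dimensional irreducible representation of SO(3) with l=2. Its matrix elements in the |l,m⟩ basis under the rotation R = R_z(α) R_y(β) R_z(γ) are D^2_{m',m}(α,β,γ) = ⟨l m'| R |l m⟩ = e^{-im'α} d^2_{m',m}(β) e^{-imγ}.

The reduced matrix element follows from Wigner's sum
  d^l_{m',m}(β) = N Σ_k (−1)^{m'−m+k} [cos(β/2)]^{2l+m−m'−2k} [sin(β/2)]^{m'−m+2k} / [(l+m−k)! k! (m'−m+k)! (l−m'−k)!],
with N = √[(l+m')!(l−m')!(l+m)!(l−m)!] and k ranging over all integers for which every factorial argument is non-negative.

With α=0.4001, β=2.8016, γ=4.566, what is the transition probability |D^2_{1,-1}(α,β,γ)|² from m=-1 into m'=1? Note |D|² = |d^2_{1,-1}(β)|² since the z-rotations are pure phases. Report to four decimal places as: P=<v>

P=0.7399

D^2_{1,-1}(0.4001,2.8016,4.566) = e^{-i·1·0.4001}·d^2_{1,-1}(2.8016)·e^{-i·-1·4.566}. Compute d first:
Half-angle: c=0.169179, s=0.985585. N=√(6·1·1·6)=6.000000
Admissible k: 0..1 (factorial args all ≥0)
  k=0: (−1)^2·6.0000/(2)·0.1692^2·0.9856^2 = +0.083407
  k=1: (−1)^3·6.0000/(6)·0.1692^0·0.9856^4 = -0.943576
d^2_{1,-1}(2.8016) = +0.083407 -0.943576 = -0.860170
|D^2_{1,-1}|² = |d^2_{1,-1}(β)|² = (-0.860170)² = 0.739892 (the z-rotation phases have unit modulus)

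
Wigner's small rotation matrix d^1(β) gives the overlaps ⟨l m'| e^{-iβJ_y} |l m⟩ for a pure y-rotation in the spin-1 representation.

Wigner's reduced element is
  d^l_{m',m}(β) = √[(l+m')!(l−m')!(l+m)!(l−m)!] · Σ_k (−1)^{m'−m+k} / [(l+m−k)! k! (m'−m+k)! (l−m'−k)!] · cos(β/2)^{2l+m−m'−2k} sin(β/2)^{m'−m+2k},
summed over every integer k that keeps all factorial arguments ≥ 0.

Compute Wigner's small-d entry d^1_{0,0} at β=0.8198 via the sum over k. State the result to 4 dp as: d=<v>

d=0.6824

d^1_{0,0}(β=0.8198) via Wigner's sum:
Half-angle: c=0.917161, s=0.398518. N=√(1·1·1·1)=1.000000
The bounds max(0,m−m')=0 and min(l+m,l−m')=1 give 2 terms
  k=0: (−1)^0·1.0000/(1)·0.9172^2·0.3985^0 = +0.841184
  k=1: (−1)^1·1.0000/(1)·0.9172^0·0.3985^2 = -0.158816
d^1_{0,0}(0.8198) = +0.841184 -0.158816 = +0.682367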